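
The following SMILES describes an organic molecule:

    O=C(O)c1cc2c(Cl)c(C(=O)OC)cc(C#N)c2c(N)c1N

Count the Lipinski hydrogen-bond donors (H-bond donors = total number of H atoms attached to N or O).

Donors: find every N or O and count the H atoms it carries.
  atom 1 (O): bond orders sum to 2 → 0 H
  atom 3 (O): bond orders sum to 1 → 1 H
  atom 11 (O): bond orders sum to 2 → 0 H
  atom 12 (O): bond orders sum to 2 → 0 H
  atom 17 (N): bond orders sum to 3 → 0 H
  atom 20 (N): bond orders sum to 1 → 2 H
  atom 22 (N): bond orders sum to 1 → 2 H
Lipinski HBD = 5.

5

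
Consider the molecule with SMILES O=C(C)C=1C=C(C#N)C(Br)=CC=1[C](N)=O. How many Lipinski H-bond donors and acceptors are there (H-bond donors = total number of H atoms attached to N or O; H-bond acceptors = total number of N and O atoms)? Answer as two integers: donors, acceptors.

Donors: find every N or O and count the H atoms it carries.
  atom 1 (O): bond orders sum to 2 → 0 H
  atom 8 (N): bond orders sum to 3 → 0 H
  atom 14 (N): bond orders sum to 1 → 2 H
  atom 15 (O): bond orders sum to 2 → 0 H
Lipinski HBD = 2.
Acceptors: N atoms = 2, O atoms = 2 → HBA = 4.

2, 4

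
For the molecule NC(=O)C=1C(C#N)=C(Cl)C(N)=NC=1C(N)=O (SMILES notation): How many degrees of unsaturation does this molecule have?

8

Degree of unsaturation = (number of rings) + (number of π bonds).
Ring closures in the SMILES: 1.
π bonds: 5 double bonds (each 1 DoU), 1 triple bond (each 2 DoU) → 7 DoU from unsaturation.
Total DoU = 1 + 7 = 8.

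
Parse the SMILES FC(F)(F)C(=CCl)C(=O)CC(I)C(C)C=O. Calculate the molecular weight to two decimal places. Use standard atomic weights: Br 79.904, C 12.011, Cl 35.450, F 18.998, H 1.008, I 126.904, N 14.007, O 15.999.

First, the molecular formula is C9H9ClF3IO2 (counting implicit H from valence).
  C: 9 × 12.011 = 108.099
  Cl: 1 × 35.450 = 35.450
  F: 3 × 18.998 = 56.994
  H: 9 × 1.008 = 9.072
  I: 1 × 126.904 = 126.904
  O: 2 × 15.999 = 31.998
Sum: 9×12.011 + 1×35.450 + 3×18.998 + 9×1.008 + 1×126.904 + 2×15.999 = 368.517 → 368.52 g/mol.

368.52 g/mol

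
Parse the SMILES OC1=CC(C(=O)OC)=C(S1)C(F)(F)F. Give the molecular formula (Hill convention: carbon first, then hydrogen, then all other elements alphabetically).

C7H5F3O3S

Walk through each heavy atom and fill implicit hydrogens from standard valence (C 4, N 3, O 2, S 2, halogen 1):
  atom 1: O, bond orders sum to 1 (valence 2) → 1 H
  atom 2: C, bond orders sum to 4 (valence 4) → 0 H
  atom 3: C, bond orders sum to 3 (valence 4) → 1 H
  atom 4: C, bond orders sum to 4 (valence 4) → 0 H
  atom 5: C, bond orders sum to 4 (valence 4) → 0 H
  atom 6: O, bond orders sum to 2 (valence 2) → 0 H
  atom 7: O, bond orders sum to 2 (valence 2) → 0 H
  atom 8: C, bond orders sum to 1 (valence 4) → 3 H
  atom 9: C, bond orders sum to 4 (valence 4) → 0 H
  atom 10: S, bond orders sum to 2 (valence 2) → 0 H
  atom 11: C, bond orders sum to 4 (valence 4) → 0 H
  atom 12: F (halogen, monovalent) → 0 H
  atom 13: F (halogen, monovalent) → 0 H
  atom 14: F (halogen, monovalent) → 0 H
Totals → C:7, H:5, F:3, O:3, S:1.
In Hill order: C7H5F3O3S.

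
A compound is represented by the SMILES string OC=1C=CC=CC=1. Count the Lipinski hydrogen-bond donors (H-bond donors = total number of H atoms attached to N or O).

Donors: find every N or O and count the H atoms it carries.
  atom 1 (O): bond orders sum to 1 → 1 H
Lipinski HBD = 1.

1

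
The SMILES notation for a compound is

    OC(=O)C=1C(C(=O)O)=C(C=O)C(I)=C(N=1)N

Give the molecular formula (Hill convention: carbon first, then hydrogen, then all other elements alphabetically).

Walk through each heavy atom and fill implicit hydrogens from standard valence (C 4, N 3, O 2, S 2, halogen 1):
  atom 1: O, bond orders sum to 1 (valence 2) → 1 H
  atom 2: C, bond orders sum to 4 (valence 4) → 0 H
  atom 3: O, bond orders sum to 2 (valence 2) → 0 H
  atom 4: C, bond orders sum to 4 (valence 4) → 0 H
  atom 5: C, bond orders sum to 4 (valence 4) → 0 H
  atom 6: C, bond orders sum to 4 (valence 4) → 0 H
  atom 7: O, bond orders sum to 2 (valence 2) → 0 H
  atom 8: O, bond orders sum to 1 (valence 2) → 1 H
  atom 9: C, bond orders sum to 4 (valence 4) → 0 H
  atom 10: C, bond orders sum to 3 (valence 4) → 1 H
  atom 11: O, bond orders sum to 2 (valence 2) → 0 H
  atom 12: C, bond orders sum to 4 (valence 4) → 0 H
  atom 13: I (halogen, monovalent) → 0 H
  atom 14: C, bond orders sum to 4 (valence 4) → 0 H
  atom 15: N, bond orders sum to 3 (valence 3) → 0 H
  atom 16: N, bond orders sum to 1 (valence 3) → 2 H
Totals → C:8, H:5, I:1, N:2, O:5.

C8H5IN2O5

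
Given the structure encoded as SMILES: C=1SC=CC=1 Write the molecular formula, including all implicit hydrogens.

C4H4S

Walk through each heavy atom and fill implicit hydrogens from standard valence (C 4, N 3, O 2, S 2, halogen 1):
  atom 1: C, bond orders sum to 3 (valence 4) → 1 H
  atom 2: S, bond orders sum to 2 (valence 2) → 0 H
  atom 3: C, bond orders sum to 3 (valence 4) → 1 H
  atom 4: C, bond orders sum to 3 (valence 4) → 1 H
  atom 5: C, bond orders sum to 3 (valence 4) → 1 H
Totals → C:4, H:4, S:1.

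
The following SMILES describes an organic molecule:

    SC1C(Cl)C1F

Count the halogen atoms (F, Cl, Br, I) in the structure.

Halogen atoms appear at heavy-atom positions 4, 6 (1×Cl, 1×F).
Other groups present: 1 thiol.
Halogen count: 2.

2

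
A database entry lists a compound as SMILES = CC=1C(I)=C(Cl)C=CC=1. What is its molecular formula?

Walk through each heavy atom and fill implicit hydrogens from standard valence (C 4, N 3, O 2, S 2, halogen 1):
  atom 1: C, bond orders sum to 1 (valence 4) → 3 H
  atom 2: C, bond orders sum to 4 (valence 4) → 0 H
  atom 3: C, bond orders sum to 4 (valence 4) → 0 H
  atom 4: I (halogen, monovalent) → 0 H
  atom 5: C, bond orders sum to 4 (valence 4) → 0 H
  atom 6: Cl (halogen, monovalent) → 0 H
  atom 7: C, bond orders sum to 3 (valence 4) → 1 H
  atom 8: C, bond orders sum to 3 (valence 4) → 1 H
  atom 9: C, bond orders sum to 3 (valence 4) → 1 H
Totals → C:7, H:6, Cl:1, I:1.
In Hill order: C7H6ClI.

C7H6ClI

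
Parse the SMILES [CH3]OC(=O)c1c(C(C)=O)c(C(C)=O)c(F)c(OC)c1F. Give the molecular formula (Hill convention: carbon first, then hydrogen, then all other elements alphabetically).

Walk through each heavy atom and fill implicit hydrogens from standard valence (C 4, N 3, O 2, S 2, halogen 1); for lowercase aromatic atoms, an aromatic c carries 1 H when it has two neighbours and 0 H with three, and aromatic n carries 0 H:
  atom 1: C with explicit H count 3
  atom 2: O, bond orders sum to 2 (valence 2) → 0 H
  atom 3: C, bond orders sum to 4 (valence 4) → 0 H
  atom 4: O, bond orders sum to 2 (valence 2) → 0 H
  atom 5: aromatic c, 3 neighbours → 0 H
  atom 6: aromatic c, 3 neighbours → 0 H
  atom 7: C, bond orders sum to 4 (valence 4) → 0 H
  atom 8: C, bond orders sum to 1 (valence 4) → 3 H
  atom 9: O, bond orders sum to 2 (valence 2) → 0 H
  atom 10: aromatic c, 3 neighbours → 0 H
  atom 11: C, bond orders sum to 4 (valence 4) → 0 H
  atom 12: C, bond orders sum to 1 (valence 4) → 3 H
  atom 13: O, bond orders sum to 2 (valence 2) → 0 H
  atom 14: aromatic c, 3 neighbours → 0 H
  atom 15: F (halogen, monovalent) → 0 H
  atom 16: aromatic c, 3 neighbours → 0 H
  atom 17: O, bond orders sum to 2 (valence 2) → 0 H
  atom 18: C, bond orders sum to 1 (valence 4) → 3 H
  atom 19: aromatic c, 3 neighbours → 0 H
  atom 20: F (halogen, monovalent) → 0 H
Totals → C:13, H:12, F:2, O:5.
In Hill order: C13H12F2O5.

C13H12F2O5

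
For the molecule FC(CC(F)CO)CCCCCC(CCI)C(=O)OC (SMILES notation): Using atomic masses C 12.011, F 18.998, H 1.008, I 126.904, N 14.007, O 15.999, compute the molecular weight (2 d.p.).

406.25 g/mol

First, the molecular formula is C14H25F2IO3 (counting implicit H from valence).
  C: 14 × 12.011 = 168.154
  F: 2 × 18.998 = 37.996
  H: 25 × 1.008 = 25.200
  I: 1 × 126.904 = 126.904
  O: 3 × 15.999 = 47.997
Sum: 14×12.011 + 2×18.998 + 25×1.008 + 1×126.904 + 3×15.999 = 406.251 → 406.25 g/mol.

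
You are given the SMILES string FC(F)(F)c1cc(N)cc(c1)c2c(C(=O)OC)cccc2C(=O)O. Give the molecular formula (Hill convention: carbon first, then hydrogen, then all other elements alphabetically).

C16H12F3NO4

Walk through each heavy atom and fill implicit hydrogens from standard valence (C 4, N 3, O 2, S 2, halogen 1); for lowercase aromatic atoms, an aromatic c carries 1 H when it has two neighbours and 0 H with three, and aromatic n carries 0 H:
  atom 1: F (halogen, monovalent) → 0 H
  atom 2: C, bond orders sum to 4 (valence 4) → 0 H
  atom 3: F (halogen, monovalent) → 0 H
  atom 4: F (halogen, monovalent) → 0 H
  atom 5: aromatic c, 3 neighbours → 0 H
  atom 6: aromatic c, 2 neighbours → 1 H
  atom 7: aromatic c, 3 neighbours → 0 H
  atom 8: N, bond orders sum to 1 (valence 3) → 2 H
  atom 9: aromatic c, 2 neighbours → 1 H
  atom 10: aromatic c, 3 neighbours → 0 H
  atom 11: aromatic c, 2 neighbours → 1 H
  atom 12: aromatic c, 3 neighbours → 0 H
  atom 13: aromatic c, 3 neighbours → 0 H
  atom 14: C, bond orders sum to 4 (valence 4) → 0 H
  atom 15: O, bond orders sum to 2 (valence 2) → 0 H
  atom 16: O, bond orders sum to 2 (valence 2) → 0 H
  atom 17: C, bond orders sum to 1 (valence 4) → 3 H
  atom 18: aromatic c, 2 neighbours → 1 H
  atom 19: aromatic c, 2 neighbours → 1 H
  atom 20: aromatic c, 2 neighbours → 1 H
  atom 21: aromatic c, 3 neighbours → 0 H
  atom 22: C, bond orders sum to 4 (valence 4) → 0 H
  atom 23: O, bond orders sum to 2 (valence 2) → 0 H
  atom 24: O, bond orders sum to 1 (valence 2) → 1 H
Totals → C:16, H:12, F:3, N:1, O:4.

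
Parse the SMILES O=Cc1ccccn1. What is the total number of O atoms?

1

Scan the SMILES for O atoms (remember two-letter symbols like Cl and Br are single atoms).
Oxygen count: 1.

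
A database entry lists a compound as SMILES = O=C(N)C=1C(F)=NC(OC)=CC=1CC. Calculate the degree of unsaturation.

Molecular formula: C9H11FN2O2.
DoU = (2C + 2 + N − H − X) / 2, where X is the halogen count and O/S are ignored.
    = (2·9 + 2 + 2 − 11 − 1) / 2 = 10 / 2 = 5.

5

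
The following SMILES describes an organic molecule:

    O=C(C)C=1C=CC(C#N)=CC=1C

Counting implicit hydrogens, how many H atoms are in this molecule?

Walk through each heavy atom and fill implicit hydrogens from standard valence (C 4, N 3, O 2, S 2, halogen 1):
  atom 1: O, bond orders sum to 2 (valence 2) → 0 H
  atom 2: C, bond orders sum to 4 (valence 4) → 0 H
  atom 3: C, bond orders sum to 1 (valence 4) → 3 H
  atom 4: C, bond orders sum to 4 (valence 4) → 0 H
  atom 5: C, bond orders sum to 3 (valence 4) → 1 H
  atom 6: C, bond orders sum to 3 (valence 4) → 1 H
  atom 7: C, bond orders sum to 4 (valence 4) → 0 H
  atom 8: C, bond orders sum to 4 (valence 4) → 0 H
  atom 9: N, bond orders sum to 3 (valence 3) → 0 H
  atom 10: C, bond orders sum to 3 (valence 4) → 1 H
  atom 11: C, bond orders sum to 4 (valence 4) → 0 H
  atom 12: C, bond orders sum to 1 (valence 4) → 3 H
Total hydrogens: 9.

9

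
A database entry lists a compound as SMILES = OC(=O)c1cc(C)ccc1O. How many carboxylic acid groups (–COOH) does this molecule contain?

1

The carboxylic acid motif appears at heavy-atom position 2 in the SMILES.
Other groups present: 1 hydroxyl.
Carboxylic acid count: 1.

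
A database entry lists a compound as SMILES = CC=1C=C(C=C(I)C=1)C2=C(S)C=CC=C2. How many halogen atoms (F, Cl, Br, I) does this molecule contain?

1

Halogen atoms appear at heavy-atom position 7 (1×I).
Other groups present: 1 thiol.
Halogen count: 1.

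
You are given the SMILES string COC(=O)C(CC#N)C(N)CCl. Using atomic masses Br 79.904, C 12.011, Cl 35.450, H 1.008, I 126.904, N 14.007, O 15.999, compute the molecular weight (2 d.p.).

190.63 g/mol

First, the molecular formula is C7H11ClN2O2 (counting implicit H from valence).
  C: 7 × 12.011 = 84.077
  Cl: 1 × 35.450 = 35.450
  H: 11 × 1.008 = 11.088
  N: 2 × 14.007 = 28.014
  O: 2 × 15.999 = 31.998
Sum: 7×12.011 + 1×35.450 + 11×1.008 + 2×14.007 + 2×15.999 = 190.627 → 190.63 g/mol.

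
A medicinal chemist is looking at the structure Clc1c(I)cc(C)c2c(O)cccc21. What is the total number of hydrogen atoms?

Walk through each heavy atom and fill implicit hydrogens from standard valence (C 4, N 3, O 2, S 2, halogen 1); for lowercase aromatic atoms, an aromatic c carries 1 H when it has two neighbours and 0 H with three, and aromatic n carries 0 H:
  atom 1: Cl (halogen, monovalent) → 0 H
  atom 2: aromatic c, 3 neighbours → 0 H
  atom 3: aromatic c, 3 neighbours → 0 H
  atom 4: I (halogen, monovalent) → 0 H
  atom 5: aromatic c, 2 neighbours → 1 H
  atom 6: aromatic c, 3 neighbours → 0 H
  atom 7: C, bond orders sum to 1 (valence 4) → 3 H
  atom 8: aromatic c, 3 neighbours → 0 H
  atom 9: aromatic c, 3 neighbours → 0 H
  atom 10: O, bond orders sum to 1 (valence 2) → 1 H
  atom 11: aromatic c, 2 neighbours → 1 H
  atom 12: aromatic c, 2 neighbours → 1 H
  atom 13: aromatic c, 2 neighbours → 1 H
  atom 14: aromatic c, 3 neighbours → 0 H
Total hydrogens: 8.

8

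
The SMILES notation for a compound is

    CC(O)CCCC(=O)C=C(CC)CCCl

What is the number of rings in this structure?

In SMILES, each pair of matching ring-closure digits denotes one ring-closing bond; the number of such bonds equals the number of independent rings.
Ring-closure bonds here: 0.

0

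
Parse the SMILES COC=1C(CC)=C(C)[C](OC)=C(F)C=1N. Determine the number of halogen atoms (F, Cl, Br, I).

Halogen atoms appear at heavy-atom position 13 (1×F).
Other groups present: 2 ether, 1 primary amine.
Halogen count: 1.

1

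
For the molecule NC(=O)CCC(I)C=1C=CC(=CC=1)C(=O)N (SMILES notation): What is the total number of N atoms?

Scan the SMILES for N atoms (remember two-letter symbols like Cl and Br are single atoms).
Nitrogen count: 2.

2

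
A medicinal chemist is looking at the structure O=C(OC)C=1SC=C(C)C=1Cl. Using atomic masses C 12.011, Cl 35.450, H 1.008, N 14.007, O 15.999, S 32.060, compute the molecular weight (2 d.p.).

190.64 g/mol

First, the molecular formula is C7H7ClO2S (counting implicit H from valence).
  C: 7 × 12.011 = 84.077
  Cl: 1 × 35.450 = 35.450
  H: 7 × 1.008 = 7.056
  O: 2 × 15.999 = 31.998
  S: 1 × 32.060 = 32.060
Sum: 7×12.011 + 1×35.450 + 7×1.008 + 2×15.999 + 1×32.060 = 190.641 → 190.64 g/mol.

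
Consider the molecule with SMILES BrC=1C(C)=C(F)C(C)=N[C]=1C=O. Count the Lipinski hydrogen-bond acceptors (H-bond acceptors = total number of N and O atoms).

N atoms: 1; O atoms: 1.
Lipinski HBA = 1 + 1 = 2.

2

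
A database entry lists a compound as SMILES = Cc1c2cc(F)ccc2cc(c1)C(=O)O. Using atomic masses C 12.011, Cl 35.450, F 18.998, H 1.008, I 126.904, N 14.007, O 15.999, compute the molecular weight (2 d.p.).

First, the molecular formula is C12H9FO2 (counting implicit H from valence).
  C: 12 × 12.011 = 144.132
  F: 1 × 18.998 = 18.998
  H: 9 × 1.008 = 9.072
  O: 2 × 15.999 = 31.998
Sum: 12×12.011 + 1×18.998 + 9×1.008 + 2×15.999 = 204.200 → 204.20 g/mol.

204.20 g/mol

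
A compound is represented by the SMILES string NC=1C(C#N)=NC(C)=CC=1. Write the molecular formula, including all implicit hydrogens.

C7H7N3

Walk through each heavy atom and fill implicit hydrogens from standard valence (C 4, N 3, O 2, S 2, halogen 1):
  atom 1: N, bond orders sum to 1 (valence 3) → 2 H
  atom 2: C, bond orders sum to 4 (valence 4) → 0 H
  atom 3: C, bond orders sum to 4 (valence 4) → 0 H
  atom 4: C, bond orders sum to 4 (valence 4) → 0 H
  atom 5: N, bond orders sum to 3 (valence 3) → 0 H
  atom 6: N, bond orders sum to 3 (valence 3) → 0 H
  atom 7: C, bond orders sum to 4 (valence 4) → 0 H
  atom 8: C, bond orders sum to 1 (valence 4) → 3 H
  atom 9: C, bond orders sum to 3 (valence 4) → 1 H
  atom 10: C, bond orders sum to 3 (valence 4) → 1 H
Totals → C:7, H:7, N:3.
In Hill order: C7H7N3.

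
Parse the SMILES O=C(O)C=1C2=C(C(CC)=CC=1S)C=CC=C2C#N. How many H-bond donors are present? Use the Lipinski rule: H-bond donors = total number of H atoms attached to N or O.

1

Donors: find every N or O and count the H atoms it carries.
  atom 1 (O): bond orders sum to 2 → 0 H
  atom 3 (O): bond orders sum to 1 → 1 H
  atom 18 (N): bond orders sum to 3 → 0 H
Lipinski HBD = 1.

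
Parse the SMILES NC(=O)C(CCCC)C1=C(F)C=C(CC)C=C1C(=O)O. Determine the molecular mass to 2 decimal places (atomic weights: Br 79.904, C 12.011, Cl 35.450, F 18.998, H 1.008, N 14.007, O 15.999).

281.33 g/mol

First, the molecular formula is C15H20FNO3 (counting implicit H from valence).
  C: 15 × 12.011 = 180.165
  F: 1 × 18.998 = 18.998
  H: 20 × 1.008 = 20.160
  N: 1 × 14.007 = 14.007
  O: 3 × 15.999 = 47.997
Sum: 15×12.011 + 1×18.998 + 20×1.008 + 1×14.007 + 3×15.999 = 281.327 → 281.33 g/mol.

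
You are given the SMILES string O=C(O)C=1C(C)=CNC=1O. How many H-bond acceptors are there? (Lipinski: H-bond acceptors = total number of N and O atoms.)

N atoms: 1; O atoms: 3.
Lipinski HBA = 1 + 3 = 4.

4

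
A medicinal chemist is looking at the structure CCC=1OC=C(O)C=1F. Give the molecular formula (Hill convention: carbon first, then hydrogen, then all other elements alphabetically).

Walk through each heavy atom and fill implicit hydrogens from standard valence (C 4, N 3, O 2, S 2, halogen 1):
  atom 1: C, bond orders sum to 1 (valence 4) → 3 H
  atom 2: C, bond orders sum to 2 (valence 4) → 2 H
  atom 3: C, bond orders sum to 4 (valence 4) → 0 H
  atom 4: O, bond orders sum to 2 (valence 2) → 0 H
  atom 5: C, bond orders sum to 3 (valence 4) → 1 H
  atom 6: C, bond orders sum to 4 (valence 4) → 0 H
  atom 7: O, bond orders sum to 1 (valence 2) → 1 H
  atom 8: C, bond orders sum to 4 (valence 4) → 0 H
  atom 9: F (halogen, monovalent) → 0 H
Totals → C:6, H:7, F:1, O:2.
In Hill order: C6H7FO2.

C6H7FO2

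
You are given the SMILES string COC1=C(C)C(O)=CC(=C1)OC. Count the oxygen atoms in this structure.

Scan the SMILES for O atoms (remember two-letter symbols like Cl and Br are single atoms).
Oxygen count: 3.

3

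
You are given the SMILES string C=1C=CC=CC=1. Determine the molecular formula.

C6H6

Walk through each heavy atom and fill implicit hydrogens from standard valence (C 4, N 3, O 2, S 2, halogen 1):
  atom 1: C, bond orders sum to 3 (valence 4) → 1 H
  atom 2: C, bond orders sum to 3 (valence 4) → 1 H
  atom 3: C, bond orders sum to 3 (valence 4) → 1 H
  atom 4: C, bond orders sum to 3 (valence 4) → 1 H
  atom 5: C, bond orders sum to 3 (valence 4) → 1 H
  atom 6: C, bond orders sum to 3 (valence 4) → 1 H
Totals → C:6, H:6.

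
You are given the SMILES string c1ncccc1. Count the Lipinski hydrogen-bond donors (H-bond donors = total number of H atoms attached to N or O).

Donors: find every N or O and count the H atoms it carries.
  atom 2 (N): bond orders sum to 3 → 0 H
Lipinski HBD = 0.

0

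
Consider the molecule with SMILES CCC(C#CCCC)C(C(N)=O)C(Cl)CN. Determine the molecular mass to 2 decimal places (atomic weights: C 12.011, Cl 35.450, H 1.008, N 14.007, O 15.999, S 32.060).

First, the molecular formula is C12H21ClN2O (counting implicit H from valence).
  C: 12 × 12.011 = 144.132
  Cl: 1 × 35.450 = 35.450
  H: 21 × 1.008 = 21.168
  N: 2 × 14.007 = 28.014
  O: 1 × 15.999 = 15.999
Sum: 12×12.011 + 1×35.450 + 21×1.008 + 2×14.007 + 1×15.999 = 244.763 → 244.76 g/mol.

244.76 g/mol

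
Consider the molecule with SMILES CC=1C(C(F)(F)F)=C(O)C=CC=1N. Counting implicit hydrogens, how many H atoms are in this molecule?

8

Walk through each heavy atom and fill implicit hydrogens from standard valence (C 4, N 3, O 2, S 2, halogen 1):
  atom 1: C, bond orders sum to 1 (valence 4) → 3 H
  atom 2: C, bond orders sum to 4 (valence 4) → 0 H
  atom 3: C, bond orders sum to 4 (valence 4) → 0 H
  atom 4: C, bond orders sum to 4 (valence 4) → 0 H
  atom 5: F (halogen, monovalent) → 0 H
  atom 6: F (halogen, monovalent) → 0 H
  atom 7: F (halogen, monovalent) → 0 H
  atom 8: C, bond orders sum to 4 (valence 4) → 0 H
  atom 9: O, bond orders sum to 1 (valence 2) → 1 H
  atom 10: C, bond orders sum to 3 (valence 4) → 1 H
  atom 11: C, bond orders sum to 3 (valence 4) → 1 H
  atom 12: C, bond orders sum to 4 (valence 4) → 0 H
  atom 13: N, bond orders sum to 1 (valence 3) → 2 H
Total hydrogens: 8.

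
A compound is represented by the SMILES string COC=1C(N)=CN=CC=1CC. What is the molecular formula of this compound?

C8H12N2O

Walk through each heavy atom and fill implicit hydrogens from standard valence (C 4, N 3, O 2, S 2, halogen 1):
  atom 1: C, bond orders sum to 1 (valence 4) → 3 H
  atom 2: O, bond orders sum to 2 (valence 2) → 0 H
  atom 3: C, bond orders sum to 4 (valence 4) → 0 H
  atom 4: C, bond orders sum to 4 (valence 4) → 0 H
  atom 5: N, bond orders sum to 1 (valence 3) → 2 H
  atom 6: C, bond orders sum to 3 (valence 4) → 1 H
  atom 7: N, bond orders sum to 3 (valence 3) → 0 H
  atom 8: C, bond orders sum to 3 (valence 4) → 1 H
  atom 9: C, bond orders sum to 4 (valence 4) → 0 H
  atom 10: C, bond orders sum to 2 (valence 4) → 2 H
  atom 11: C, bond orders sum to 1 (valence 4) → 3 H
Totals → C:8, H:12, N:2, O:1.
In Hill order: C8H12N2O.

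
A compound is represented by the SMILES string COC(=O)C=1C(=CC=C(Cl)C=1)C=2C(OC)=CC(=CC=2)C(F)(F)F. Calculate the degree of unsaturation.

9

Molecular formula: C16H12ClF3O3.
DoU = (2C + 2 + N − H − X) / 2, where X is the halogen count and O/S are ignored.
    = (2·16 + 2 + 0 − 12 − 4) / 2 = 18 / 2 = 9.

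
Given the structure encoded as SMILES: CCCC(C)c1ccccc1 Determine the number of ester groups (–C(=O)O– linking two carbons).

Scan the SMILES for the ester motif — none present.

0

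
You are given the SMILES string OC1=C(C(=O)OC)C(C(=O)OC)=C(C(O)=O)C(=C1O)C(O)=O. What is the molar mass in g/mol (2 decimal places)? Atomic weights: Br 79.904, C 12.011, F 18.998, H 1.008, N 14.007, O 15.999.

First, the molecular formula is C12H10O10 (counting implicit H from valence).
  C: 12 × 12.011 = 144.132
  H: 10 × 1.008 = 10.080
  O: 10 × 15.999 = 159.990
Sum: 12×12.011 + 10×1.008 + 10×15.999 = 314.202 → 314.20 g/mol.

314.20 g/mol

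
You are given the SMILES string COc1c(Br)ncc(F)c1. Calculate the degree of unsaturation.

4

Molecular formula: C6H5BrFNO.
DoU = (2C + 2 + N − H − X) / 2, where X is the halogen count and O/S are ignored.
    = (2·6 + 2 + 1 − 5 − 2) / 2 = 8 / 2 = 4.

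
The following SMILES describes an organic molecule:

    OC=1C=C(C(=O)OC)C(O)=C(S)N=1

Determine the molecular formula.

Walk through each heavy atom and fill implicit hydrogens from standard valence (C 4, N 3, O 2, S 2, halogen 1):
  atom 1: O, bond orders sum to 1 (valence 2) → 1 H
  atom 2: C, bond orders sum to 4 (valence 4) → 0 H
  atom 3: C, bond orders sum to 3 (valence 4) → 1 H
  atom 4: C, bond orders sum to 4 (valence 4) → 0 H
  atom 5: C, bond orders sum to 4 (valence 4) → 0 H
  atom 6: O, bond orders sum to 2 (valence 2) → 0 H
  atom 7: O, bond orders sum to 2 (valence 2) → 0 H
  atom 8: C, bond orders sum to 1 (valence 4) → 3 H
  atom 9: C, bond orders sum to 4 (valence 4) → 0 H
  atom 10: O, bond orders sum to 1 (valence 2) → 1 H
  atom 11: C, bond orders sum to 4 (valence 4) → 0 H
  atom 12: S, bond orders sum to 1 (valence 2) → 1 H
  atom 13: N, bond orders sum to 3 (valence 3) → 0 H
Totals → C:7, H:7, N:1, O:4, S:1.
In Hill order: C7H7NO4S.

C7H7NO4S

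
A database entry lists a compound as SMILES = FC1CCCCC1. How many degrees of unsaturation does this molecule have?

1

Molecular formula: C6H11F.
DoU = (2C + 2 + N − H − X) / 2, where X is the halogen count and O/S are ignored.
    = (2·6 + 2 + 0 − 11 − 1) / 2 = 2 / 2 = 1.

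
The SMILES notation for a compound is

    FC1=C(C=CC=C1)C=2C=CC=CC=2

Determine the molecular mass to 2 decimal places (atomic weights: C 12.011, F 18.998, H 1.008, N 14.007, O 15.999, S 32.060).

172.20 g/mol

First, the molecular formula is C12H9F (counting implicit H from valence).
  C: 12 × 12.011 = 144.132
  F: 1 × 18.998 = 18.998
  H: 9 × 1.008 = 9.072
Sum: 12×12.011 + 1×18.998 + 9×1.008 = 172.202 → 172.20 g/mol.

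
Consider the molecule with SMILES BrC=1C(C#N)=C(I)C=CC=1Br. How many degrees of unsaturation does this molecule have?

6

Degree of unsaturation = (number of rings) + (number of π bonds).
Ring closures in the SMILES: 1.
π bonds: 3 double bonds (each 1 DoU), 1 triple bond (each 2 DoU) → 5 DoU from unsaturation.
Total DoU = 1 + 5 = 6.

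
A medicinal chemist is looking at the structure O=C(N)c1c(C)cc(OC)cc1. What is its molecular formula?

Walk through each heavy atom and fill implicit hydrogens from standard valence (C 4, N 3, O 2, S 2, halogen 1); for lowercase aromatic atoms, an aromatic c carries 1 H when it has two neighbours and 0 H with three, and aromatic n carries 0 H:
  atom 1: O, bond orders sum to 2 (valence 2) → 0 H
  atom 2: C, bond orders sum to 4 (valence 4) → 0 H
  atom 3: N, bond orders sum to 1 (valence 3) → 2 H
  atom 4: aromatic c, 3 neighbours → 0 H
  atom 5: aromatic c, 3 neighbours → 0 H
  atom 6: C, bond orders sum to 1 (valence 4) → 3 H
  atom 7: aromatic c, 2 neighbours → 1 H
  atom 8: aromatic c, 3 neighbours → 0 H
  atom 9: O, bond orders sum to 2 (valence 2) → 0 H
  atom 10: C, bond orders sum to 1 (valence 4) → 3 H
  atom 11: aromatic c, 2 neighbours → 1 H
  atom 12: aromatic c, 2 neighbours → 1 H
Totals → C:9, H:11, N:1, O:2.

C9H11NO2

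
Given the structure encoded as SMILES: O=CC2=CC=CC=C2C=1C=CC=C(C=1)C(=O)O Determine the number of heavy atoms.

17

Every atom symbol written in the SMILES (organic subset) is one heavy atom; implicit H are not written.
Heavy atoms by element → C:14, O:3.
Total: 17.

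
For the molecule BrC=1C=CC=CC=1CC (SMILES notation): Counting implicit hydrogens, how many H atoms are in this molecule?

Walk through each heavy atom and fill implicit hydrogens from standard valence (C 4, N 3, O 2, S 2, halogen 1):
  atom 1: Br (halogen, monovalent) → 0 H
  atom 2: C, bond orders sum to 4 (valence 4) → 0 H
  atom 3: C, bond orders sum to 3 (valence 4) → 1 H
  atom 4: C, bond orders sum to 3 (valence 4) → 1 H
  atom 5: C, bond orders sum to 3 (valence 4) → 1 H
  atom 6: C, bond orders sum to 3 (valence 4) → 1 H
  atom 7: C, bond orders sum to 4 (valence 4) → 0 H
  atom 8: C, bond orders sum to 2 (valence 4) → 2 H
  atom 9: C, bond orders sum to 1 (valence 4) → 3 H
Total hydrogens: 9.

9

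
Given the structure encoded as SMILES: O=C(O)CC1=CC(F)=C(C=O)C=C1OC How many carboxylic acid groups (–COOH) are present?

The carboxylic acid motif appears at heavy-atom position 2 in the SMILES.
Other groups present: 1 aldehyde, 1 ether.
Carboxylic acid count: 1.

1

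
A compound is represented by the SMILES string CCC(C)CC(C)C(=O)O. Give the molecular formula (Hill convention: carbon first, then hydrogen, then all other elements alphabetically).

C8H16O2

Walk through each heavy atom and fill implicit hydrogens from standard valence (C 4, N 3, O 2, S 2, halogen 1):
  atom 1: C, bond orders sum to 1 (valence 4) → 3 H
  atom 2: C, bond orders sum to 2 (valence 4) → 2 H
  atom 3: C, bond orders sum to 3 (valence 4) → 1 H
  atom 4: C, bond orders sum to 1 (valence 4) → 3 H
  atom 5: C, bond orders sum to 2 (valence 4) → 2 H
  atom 6: C, bond orders sum to 3 (valence 4) → 1 H
  atom 7: C, bond orders sum to 1 (valence 4) → 3 H
  atom 8: C, bond orders sum to 4 (valence 4) → 0 H
  atom 9: O, bond orders sum to 2 (valence 2) → 0 H
  atom 10: O, bond orders sum to 1 (valence 2) → 1 H
Totals → C:8, H:16, O:2.
In Hill order: C8H16O2.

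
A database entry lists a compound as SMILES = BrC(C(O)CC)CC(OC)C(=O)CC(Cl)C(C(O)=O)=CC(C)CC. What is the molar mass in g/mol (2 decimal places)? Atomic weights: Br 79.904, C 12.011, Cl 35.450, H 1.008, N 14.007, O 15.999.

427.76 g/mol

First, the molecular formula is C17H28BrClO5 (counting implicit H from valence).
  Br: 1 × 79.904 = 79.904
  C: 17 × 12.011 = 204.187
  Cl: 1 × 35.450 = 35.450
  H: 28 × 1.008 = 28.224
  O: 5 × 15.999 = 79.995
Sum: 1×79.904 + 17×12.011 + 1×35.450 + 28×1.008 + 5×15.999 = 427.760 → 427.76 g/mol.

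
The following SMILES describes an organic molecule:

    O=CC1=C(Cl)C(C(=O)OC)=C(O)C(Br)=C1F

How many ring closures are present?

1

In SMILES, each pair of matching ring-closure digits denotes one ring-closing bond; the number of such bonds equals the number of independent rings.
Ring-closure bonds here: 1.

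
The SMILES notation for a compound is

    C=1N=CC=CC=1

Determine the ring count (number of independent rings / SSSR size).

1

In SMILES, each pair of matching ring-closure digits denotes one ring-closing bond; the number of such bonds equals the number of independent rings.
Ring-closure bonds here: 1.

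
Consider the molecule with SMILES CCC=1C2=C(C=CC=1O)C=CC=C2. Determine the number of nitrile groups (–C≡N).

0

Scan the SMILES for the nitrile motif — none present.
Groups that are present: 1 hydroxyl.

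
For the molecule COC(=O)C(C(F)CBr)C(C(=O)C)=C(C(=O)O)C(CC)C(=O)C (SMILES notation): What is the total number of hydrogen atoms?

20

Walk through each heavy atom and fill implicit hydrogens from standard valence (C 4, N 3, O 2, S 2, halogen 1):
  atom 1: C, bond orders sum to 1 (valence 4) → 3 H
  atom 2: O, bond orders sum to 2 (valence 2) → 0 H
  atom 3: C, bond orders sum to 4 (valence 4) → 0 H
  atom 4: O, bond orders sum to 2 (valence 2) → 0 H
  atom 5: C, bond orders sum to 3 (valence 4) → 1 H
  atom 6: C, bond orders sum to 3 (valence 4) → 1 H
  atom 7: F (halogen, monovalent) → 0 H
  atom 8: C, bond orders sum to 2 (valence 4) → 2 H
  atom 9: Br (halogen, monovalent) → 0 H
  atom 10: C, bond orders sum to 4 (valence 4) → 0 H
  atom 11: C, bond orders sum to 4 (valence 4) → 0 H
  atom 12: O, bond orders sum to 2 (valence 2) → 0 H
  atom 13: C, bond orders sum to 1 (valence 4) → 3 H
  atom 14: C, bond orders sum to 4 (valence 4) → 0 H
  atom 15: C, bond orders sum to 4 (valence 4) → 0 H
  atom 16: O, bond orders sum to 2 (valence 2) → 0 H
  atom 17: O, bond orders sum to 1 (valence 2) → 1 H
  atom 18: C, bond orders sum to 3 (valence 4) → 1 H
  atom 19: C, bond orders sum to 2 (valence 4) → 2 H
  atom 20: C, bond orders sum to 1 (valence 4) → 3 H
  atom 21: C, bond orders sum to 4 (valence 4) → 0 H
  atom 22: O, bond orders sum to 2 (valence 2) → 0 H
  atom 23: C, bond orders sum to 1 (valence 4) → 3 H
Total hydrogens: 20.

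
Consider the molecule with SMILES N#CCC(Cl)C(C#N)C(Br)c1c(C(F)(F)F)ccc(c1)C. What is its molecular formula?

C14H11BrClF3N2

Walk through each heavy atom and fill implicit hydrogens from standard valence (C 4, N 3, O 2, S 2, halogen 1); for lowercase aromatic atoms, an aromatic c carries 1 H when it has two neighbours and 0 H with three, and aromatic n carries 0 H:
  atom 1: N, bond orders sum to 3 (valence 3) → 0 H
  atom 2: C, bond orders sum to 4 (valence 4) → 0 H
  atom 3: C, bond orders sum to 2 (valence 4) → 2 H
  atom 4: C, bond orders sum to 3 (valence 4) → 1 H
  atom 5: Cl (halogen, monovalent) → 0 H
  atom 6: C, bond orders sum to 3 (valence 4) → 1 H
  atom 7: C, bond orders sum to 4 (valence 4) → 0 H
  atom 8: N, bond orders sum to 3 (valence 3) → 0 H
  atom 9: C, bond orders sum to 3 (valence 4) → 1 H
  atom 10: Br (halogen, monovalent) → 0 H
  atom 11: aromatic c, 3 neighbours → 0 H
  atom 12: aromatic c, 3 neighbours → 0 H
  atom 13: C, bond orders sum to 4 (valence 4) → 0 H
  atom 14: F (halogen, monovalent) → 0 H
  atom 15: F (halogen, monovalent) → 0 H
  atom 16: F (halogen, monovalent) → 0 H
  atom 17: aromatic c, 2 neighbours → 1 H
  atom 18: aromatic c, 2 neighbours → 1 H
  atom 19: aromatic c, 3 neighbours → 0 H
  atom 20: aromatic c, 2 neighbours → 1 H
  atom 21: C, bond orders sum to 1 (valence 4) → 3 H
Totals → C:14, H:11, Br:1, Cl:1, F:3, N:2.
In Hill order: C14H11BrClF3N2.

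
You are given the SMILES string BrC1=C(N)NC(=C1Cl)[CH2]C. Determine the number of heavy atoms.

10

Every atom symbol written in the SMILES (organic subset) is one heavy atom; implicit H are not written.
Heavy atoms by element → Br:1, C:6, Cl:1, N:2.
Total: 10.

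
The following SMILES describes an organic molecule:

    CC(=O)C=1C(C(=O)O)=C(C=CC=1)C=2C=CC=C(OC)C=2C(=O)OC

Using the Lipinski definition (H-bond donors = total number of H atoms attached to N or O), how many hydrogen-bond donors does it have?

Donors: find every N or O and count the H atoms it carries.
  atom 3 (O): bond orders sum to 2 → 0 H
  atom 7 (O): bond orders sum to 2 → 0 H
  atom 8 (O): bond orders sum to 1 → 1 H
  atom 18 (O): bond orders sum to 2 → 0 H
  atom 22 (O): bond orders sum to 2 → 0 H
  atom 23 (O): bond orders sum to 2 → 0 H
Lipinski HBD = 1.

1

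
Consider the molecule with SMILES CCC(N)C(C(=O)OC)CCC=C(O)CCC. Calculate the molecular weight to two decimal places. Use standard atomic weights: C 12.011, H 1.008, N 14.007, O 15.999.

243.35 g/mol

First, the molecular formula is C13H25NO3 (counting implicit H from valence).
  C: 13 × 12.011 = 156.143
  H: 25 × 1.008 = 25.200
  N: 1 × 14.007 = 14.007
  O: 3 × 15.999 = 47.997
Sum: 13×12.011 + 25×1.008 + 1×14.007 + 3×15.999 = 243.347 → 243.35 g/mol.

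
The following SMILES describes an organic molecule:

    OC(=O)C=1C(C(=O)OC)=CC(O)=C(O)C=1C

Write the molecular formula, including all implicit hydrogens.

Walk through each heavy atom and fill implicit hydrogens from standard valence (C 4, N 3, O 2, S 2, halogen 1):
  atom 1: O, bond orders sum to 1 (valence 2) → 1 H
  atom 2: C, bond orders sum to 4 (valence 4) → 0 H
  atom 3: O, bond orders sum to 2 (valence 2) → 0 H
  atom 4: C, bond orders sum to 4 (valence 4) → 0 H
  atom 5: C, bond orders sum to 4 (valence 4) → 0 H
  atom 6: C, bond orders sum to 4 (valence 4) → 0 H
  atom 7: O, bond orders sum to 2 (valence 2) → 0 H
  atom 8: O, bond orders sum to 2 (valence 2) → 0 H
  atom 9: C, bond orders sum to 1 (valence 4) → 3 H
  atom 10: C, bond orders sum to 3 (valence 4) → 1 H
  atom 11: C, bond orders sum to 4 (valence 4) → 0 H
  atom 12: O, bond orders sum to 1 (valence 2) → 1 H
  atom 13: C, bond orders sum to 4 (valence 4) → 0 H
  atom 14: O, bond orders sum to 1 (valence 2) → 1 H
  atom 15: C, bond orders sum to 4 (valence 4) → 0 H
  atom 16: C, bond orders sum to 1 (valence 4) → 3 H
Totals → C:10, H:10, O:6.

C10H10O6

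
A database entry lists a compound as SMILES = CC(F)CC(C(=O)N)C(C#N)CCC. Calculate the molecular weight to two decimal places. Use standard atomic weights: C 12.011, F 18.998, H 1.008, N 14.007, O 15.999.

200.26 g/mol

First, the molecular formula is C10H17FN2O (counting implicit H from valence).
  C: 10 × 12.011 = 120.110
  F: 1 × 18.998 = 18.998
  H: 17 × 1.008 = 17.136
  N: 2 × 14.007 = 28.014
  O: 1 × 15.999 = 15.999
Sum: 10×12.011 + 1×18.998 + 17×1.008 + 2×14.007 + 1×15.999 = 200.257 → 200.26 g/mol.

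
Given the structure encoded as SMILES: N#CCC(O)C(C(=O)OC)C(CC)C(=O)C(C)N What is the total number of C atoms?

12

Count every carbon token in the SMILES (each C, including those in ring-closure positions and inside branches).
Carbon count: 12.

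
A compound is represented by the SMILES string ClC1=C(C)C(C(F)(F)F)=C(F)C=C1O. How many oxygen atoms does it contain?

1

Scan the SMILES for O atoms (remember two-letter symbols like Cl and Br are single atoms).
Oxygen count: 1.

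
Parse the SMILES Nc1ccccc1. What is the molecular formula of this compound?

Walk through each heavy atom and fill implicit hydrogens from standard valence (C 4, N 3, O 2, S 2, halogen 1); for lowercase aromatic atoms, an aromatic c carries 1 H when it has two neighbours and 0 H with three, and aromatic n carries 0 H:
  atom 1: N, bond orders sum to 1 (valence 3) → 2 H
  atom 2: aromatic c, 3 neighbours → 0 H
  atom 3: aromatic c, 2 neighbours → 1 H
  atom 4: aromatic c, 2 neighbours → 1 H
  atom 5: aromatic c, 2 neighbours → 1 H
  atom 6: aromatic c, 2 neighbours → 1 H
  atom 7: aromatic c, 2 neighbours → 1 H
Totals → C:6, H:7, N:1.

C6H7N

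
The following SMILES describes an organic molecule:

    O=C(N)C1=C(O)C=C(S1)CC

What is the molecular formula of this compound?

C7H9NO2S

Walk through each heavy atom and fill implicit hydrogens from standard valence (C 4, N 3, O 2, S 2, halogen 1):
  atom 1: O, bond orders sum to 2 (valence 2) → 0 H
  atom 2: C, bond orders sum to 4 (valence 4) → 0 H
  atom 3: N, bond orders sum to 1 (valence 3) → 2 H
  atom 4: C, bond orders sum to 4 (valence 4) → 0 H
  atom 5: C, bond orders sum to 4 (valence 4) → 0 H
  atom 6: O, bond orders sum to 1 (valence 2) → 1 H
  atom 7: C, bond orders sum to 3 (valence 4) → 1 H
  atom 8: C, bond orders sum to 4 (valence 4) → 0 H
  atom 9: S, bond orders sum to 2 (valence 2) → 0 H
  atom 10: C, bond orders sum to 2 (valence 4) → 2 H
  atom 11: C, bond orders sum to 1 (valence 4) → 3 H
Totals → C:7, H:9, N:1, O:2, S:1.
In Hill order: C7H9NO2S.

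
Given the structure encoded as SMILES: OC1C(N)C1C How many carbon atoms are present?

Count every carbon token in the SMILES (each C, including those in ring-closure positions and inside branches).
Carbon count: 4.

4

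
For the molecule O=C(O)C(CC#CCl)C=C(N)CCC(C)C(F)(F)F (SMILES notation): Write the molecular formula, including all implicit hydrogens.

C12H15ClF3NO2

Walk through each heavy atom and fill implicit hydrogens from standard valence (C 4, N 3, O 2, S 2, halogen 1):
  atom 1: O, bond orders sum to 2 (valence 2) → 0 H
  atom 2: C, bond orders sum to 4 (valence 4) → 0 H
  atom 3: O, bond orders sum to 1 (valence 2) → 1 H
  atom 4: C, bond orders sum to 3 (valence 4) → 1 H
  atom 5: C, bond orders sum to 2 (valence 4) → 2 H
  atom 6: C, bond orders sum to 4 (valence 4) → 0 H
  atom 7: C, bond orders sum to 4 (valence 4) → 0 H
  atom 8: Cl (halogen, monovalent) → 0 H
  atom 9: C, bond orders sum to 3 (valence 4) → 1 H
  atom 10: C, bond orders sum to 4 (valence 4) → 0 H
  atom 11: N, bond orders sum to 1 (valence 3) → 2 H
  atom 12: C, bond orders sum to 2 (valence 4) → 2 H
  atom 13: C, bond orders sum to 2 (valence 4) → 2 H
  atom 14: C, bond orders sum to 3 (valence 4) → 1 H
  atom 15: C, bond orders sum to 1 (valence 4) → 3 H
  atom 16: C, bond orders sum to 4 (valence 4) → 0 H
  atom 17: F (halogen, monovalent) → 0 H
  atom 18: F (halogen, monovalent) → 0 H
  atom 19: F (halogen, monovalent) → 0 H
Totals → C:12, H:15, Cl:1, F:3, N:1, O:2.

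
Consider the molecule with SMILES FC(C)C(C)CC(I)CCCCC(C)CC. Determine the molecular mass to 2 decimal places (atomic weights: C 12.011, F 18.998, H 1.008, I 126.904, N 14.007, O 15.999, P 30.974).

342.28 g/mol

First, the molecular formula is C14H28FI (counting implicit H from valence).
  C: 14 × 12.011 = 168.154
  F: 1 × 18.998 = 18.998
  H: 28 × 1.008 = 28.224
  I: 1 × 126.904 = 126.904
Sum: 14×12.011 + 1×18.998 + 28×1.008 + 1×126.904 = 342.280 → 342.28 g/mol.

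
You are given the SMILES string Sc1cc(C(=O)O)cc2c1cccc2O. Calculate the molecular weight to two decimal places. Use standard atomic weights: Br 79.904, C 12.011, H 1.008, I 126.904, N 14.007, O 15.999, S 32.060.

220.24 g/mol

First, the molecular formula is C11H8O3S (counting implicit H from valence).
  C: 11 × 12.011 = 132.121
  H: 8 × 1.008 = 8.064
  O: 3 × 15.999 = 47.997
  S: 1 × 32.060 = 32.060
Sum: 11×12.011 + 8×1.008 + 3×15.999 + 1×32.060 = 220.242 → 220.24 g/mol.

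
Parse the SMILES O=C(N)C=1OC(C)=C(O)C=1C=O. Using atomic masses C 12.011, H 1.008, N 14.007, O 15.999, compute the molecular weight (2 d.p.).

169.14 g/mol

First, the molecular formula is C7H7NO4 (counting implicit H from valence).
  C: 7 × 12.011 = 84.077
  H: 7 × 1.008 = 7.056
  N: 1 × 14.007 = 14.007
  O: 4 × 15.999 = 63.996
Sum: 7×12.011 + 7×1.008 + 1×14.007 + 4×15.999 = 169.136 → 169.14 g/mol.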